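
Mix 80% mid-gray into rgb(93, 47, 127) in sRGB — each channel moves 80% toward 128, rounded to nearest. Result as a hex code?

Per channel, c → c + 0.8(128 − c):
  R: 93 + 28 = 121 → 121
  G: 47 + 64.8 = 111.8 → 112
  B: 127 + 0.8 = 127.8 → 128
rgb(121, 112, 128) = #797080.

#797080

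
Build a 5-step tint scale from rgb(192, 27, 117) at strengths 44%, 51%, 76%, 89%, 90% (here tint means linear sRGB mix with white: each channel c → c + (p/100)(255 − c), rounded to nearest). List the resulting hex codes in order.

44%: (192 + 27.72 = 219.72→220, 27 + 100.32 = 127.32→127, 117 + 60.72 = 177.72→178) → #DC7FB2
51%: (192 + 32.13 = 224.13→224, 27 + 116.28 = 143.28→143, 117 + 70.38 = 187.38→187) → #E08FBB
76%: (192 + 47.88 = 239.88→240, 27 + 173.28 = 200.28→200, 117 + 104.88 = 221.88→222) → #F0C8DE
89%: (192 + 56.07 = 248.07→248, 27 + 202.92 = 229.92→230, 117 + 122.82 = 239.82→240) → #F8E6F0
90%: (192 + 56.7 = 248.7→249, 27 + 205.2 = 232.2→232, 117 + 124.2 = 241.2→241) → #F9E8F1

#DC7FB2, #E08FBB, #F0C8DE, #F8E6F0, #F9E8F1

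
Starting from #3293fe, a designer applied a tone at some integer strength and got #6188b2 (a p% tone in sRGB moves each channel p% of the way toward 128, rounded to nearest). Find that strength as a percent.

#3293fe is rgb(50, 147, 254); #6188b2 is rgb(97, 136, 178).
On the B channel (widest range): 178 ≈ 254 + (p/100)(128 − 254), so p ≈ 100×(178 − 254)/(128 − 254) = -7600/-126 = 60.32.
p = 60 reproduces all three channels after rounding.

60%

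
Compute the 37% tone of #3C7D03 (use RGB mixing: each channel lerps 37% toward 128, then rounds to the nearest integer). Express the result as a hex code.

#557E31

#3C7D03 is rgb(60, 125, 3).
Per channel, c → c + 0.37(128 − c):
  R: 60 + 25.16 = 85.16 → 85
  G: 125 + 0.37×(128−125) = 125 + 1.11 = 126.11 → 126
  B: 3 + 0.37×(128−3) = 3 + 46.25 = 49.25 → 49
rgb(85, 126, 49) = #557E31.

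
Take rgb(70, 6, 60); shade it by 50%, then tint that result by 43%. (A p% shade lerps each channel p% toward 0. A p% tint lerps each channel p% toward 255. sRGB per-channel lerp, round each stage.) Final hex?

Per channel, c → c + 0.5(0 − c):
  R: 70 + 0.5×(0−70) = 70 − 35 = 35 → 35
  G: 6 + 0.5×(0−6) = 6 − 3 = 3 → 3
  B: 60 + 0.5×(0−60) = 60 − 30 = 30 → 30
After the shade: rgb(35, 3, 30) = #23031E.
Per channel, c → c + 0.43(255 − c):
  R: 35 + 94.6 = 129.6 → 130
  G: 3 + 108.36 = 111.36 → 111
  B: 30 + 0.43×(255−30) = 30 + 96.75 = 126.75 → 127
rgb(130, 111, 127) = #826F7F.

#826F7F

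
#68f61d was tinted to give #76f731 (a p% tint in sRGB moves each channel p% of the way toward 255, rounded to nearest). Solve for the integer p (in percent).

#68f61d is rgb(104, 246, 29); #76f731 is rgb(118, 247, 49).
On the B channel (widest range): 49 ≈ 29 + (p/100)(255 − 29), so p ≈ 100×(49 − 29)/(255 − 29) = 2000/226 = 8.85.
p = 9 reproduces all three channels after rounding.

9%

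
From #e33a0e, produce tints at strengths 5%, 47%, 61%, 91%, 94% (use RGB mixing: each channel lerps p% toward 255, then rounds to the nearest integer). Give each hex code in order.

#e33a0e is rgb(227, 58, 14).
5%: (227 + 1.4 = 228.4→228, 58 + 9.85 = 67.85→68, 14 + 12.05 = 26.05→26) → #e4441a
47%: (227 + 13.16 = 240.16→240, 58 + 92.59 = 150.59→151, 14 + 113.27 = 127.27→127) → #f0977f
61%: (227 + 17.08 = 244.08→244, 58 + 120.17 = 178.17→178, 14 + 147.01 = 161.01→161) → #f4b2a1
91%: (227 + 25.48 = 252.48→252, 58 + 179.27 = 237.27→237, 14 + 219.31 = 233.31→233) → #fcede9
94%: (227 + 26.32 = 253.32→253, 58 + 185.18 = 243.18→243, 14 + 226.54 = 240.54→241) → #fdf3f1

#e4441a, #f0977f, #f4b2a1, #fcede9, #fdf3f1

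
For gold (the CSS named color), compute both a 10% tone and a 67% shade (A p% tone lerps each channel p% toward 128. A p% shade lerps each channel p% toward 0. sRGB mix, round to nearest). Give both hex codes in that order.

#f2ce0d, #544700

CSS gold is rgb(255, 215, 0).
10% tone:
  R: 255 + 0.1×(128−255) = 255 − 12.7 = 242.3 → 242
  G: 215 + 0.1×(128−215) = 215 − 8.7 = 206.3 → 206
  B: 0 + 0.1×(128−0) = 0 + 12.8 = 12.8 → 13
  → #f2ce0d
67% shade:
  R: 255 + 0.67×(0−255) = 255 − 170.85 = 84.15 → 84
  G: 215 + 0.67×(0−215) = 215 − 144.05 = 70.95 → 71
  B: 0 + 0.67×(0−0) = 0 + 0 = 0 → 0
  → #544700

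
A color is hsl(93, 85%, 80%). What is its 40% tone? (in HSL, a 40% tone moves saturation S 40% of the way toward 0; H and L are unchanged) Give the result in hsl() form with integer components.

S moves 40% from 85 toward 0: 85 − 34 = 51 → 51.
H and L are unchanged.

hsl(93, 51%, 80%)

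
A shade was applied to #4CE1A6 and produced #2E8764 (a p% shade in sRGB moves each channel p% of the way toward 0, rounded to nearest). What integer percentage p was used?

40%

#4CE1A6 is rgb(76, 225, 166); #2E8764 is rgb(46, 135, 100).
On the G channel (widest range): 135 ≈ 225 + (p/100)(0 − 225), so p ≈ 100×(135 − 225)/(0 − 225) = -9000/-225 = 40.00.
p = 40 reproduces all three channels after rounding.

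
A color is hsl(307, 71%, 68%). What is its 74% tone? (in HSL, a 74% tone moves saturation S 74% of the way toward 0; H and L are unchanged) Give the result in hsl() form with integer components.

S moves 74% from 71 toward 0: 71 − 52.54 = 18.46 → 18.
H and L are unchanged.

hsl(307, 18%, 68%)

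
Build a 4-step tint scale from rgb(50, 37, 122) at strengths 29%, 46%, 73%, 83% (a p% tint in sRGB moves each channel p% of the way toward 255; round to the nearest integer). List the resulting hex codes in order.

29%: (50 + 59.45 = 109.45→109, 37 + 63.22 = 100.22→100, 122 + 38.57 = 160.57→161) → #6d64a1
46%: (50 + 94.3 = 144.3→144, 37 + 100.28 = 137.28→137, 122 + 61.18 = 183.18→183) → #9089b7
73%: (50 + 149.65 = 199.65→200, 37 + 159.14 = 196.14→196, 122 + 97.09 = 219.09→219) → #c8c4db
83%: (50 + 170.15 = 220.15→220, 37 + 180.94 = 217.94→218, 122 + 110.39 = 232.39→232) → #dcdae8

#6d64a1, #9089b7, #c8c4db, #dcdae8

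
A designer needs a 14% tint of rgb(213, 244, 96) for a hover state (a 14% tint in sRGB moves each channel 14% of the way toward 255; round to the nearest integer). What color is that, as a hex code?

Lerp each channel 14% toward 255:
  R: 213 + 0.14×(255−213) = 213 + 5.88 = 218.88 → 219
  G: 244 + 0.14×(255−244) = 244 + 1.54 = 245.54 → 246
  B: 96 + 22.26 = 118.26 → 118
rgb(219, 246, 118) = #DBF676.

#DBF676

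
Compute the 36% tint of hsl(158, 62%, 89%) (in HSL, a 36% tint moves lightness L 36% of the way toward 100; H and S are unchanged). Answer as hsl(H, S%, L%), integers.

L moves 36% from 89 toward 100: 89 + 3.96 = 92.96 → 93.
H and S are unchanged.

hsl(158, 62%, 93%)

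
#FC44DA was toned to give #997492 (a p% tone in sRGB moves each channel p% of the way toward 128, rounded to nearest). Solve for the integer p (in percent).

80%

#FC44DA is rgb(252, 68, 218); #997492 is rgb(153, 116, 146).
On the R channel (widest range): 153 ≈ 252 + (p/100)(128 − 252), so p ≈ 100×(153 − 252)/(128 − 252) = -9900/-124 = 79.84.
p = 80 reproduces all three channels after rounding.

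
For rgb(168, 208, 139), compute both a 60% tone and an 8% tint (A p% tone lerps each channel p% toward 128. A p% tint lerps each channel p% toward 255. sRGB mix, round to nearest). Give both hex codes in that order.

#90a084, #afd494

60% tone:
  R: 168 − 24 = 144 → 144
  G: 208 − 48 = 160 → 160
  B: 139 − 6.6 = 132.4 → 132
  → #90a084
8% tint:
  R: 168 + 6.96 = 174.96 → 175
  G: 208 + 0.08×(255−208) = 208 + 3.76 = 211.76 → 212
  B: 139 + 0.08×(255−139) = 139 + 9.28 = 148.28 → 148
  → #afd494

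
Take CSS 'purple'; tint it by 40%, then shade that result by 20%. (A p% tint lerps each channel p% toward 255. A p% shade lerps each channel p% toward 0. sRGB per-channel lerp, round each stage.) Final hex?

CSS purple is rgb(128, 0, 128).
Per channel, c → c + 0.4(255 − c):
  R: 128 + 0.4×(255−128) = 128 + 50.8 = 178.8 → 179
  G: 0 + 102 = 102 → 102
  B: 128 + 0.4×(255−128) = 128 + 50.8 = 178.8 → 179
After the tint: rgb(179, 102, 179) = #B366B3.
A 20% shade moves each channel 20% toward 0:
  R: 179 − 35.8 = 143.2 → 143
  G: 102 − 20.4 = 81.6 → 82
  B: 179 + 0.2×(0−179) = 179 − 35.8 = 143.2 → 143
rgb(143, 82, 143) = #8F528F.

#8F528F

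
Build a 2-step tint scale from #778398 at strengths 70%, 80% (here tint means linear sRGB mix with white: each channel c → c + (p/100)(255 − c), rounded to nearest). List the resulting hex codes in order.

#D6DAE0, #E4E6EA

#778398 is rgb(119, 131, 152).
70%: (119 + 95.2 = 214.2→214, 131 + 86.8 = 217.8→218, 152 + 72.1 = 224.1→224) → #D6DAE0
80%: (119 + 108.8 = 227.8→228, 131 + 99.2 = 230.2→230, 152 + 82.4 = 234.4→234) → #E4E6EA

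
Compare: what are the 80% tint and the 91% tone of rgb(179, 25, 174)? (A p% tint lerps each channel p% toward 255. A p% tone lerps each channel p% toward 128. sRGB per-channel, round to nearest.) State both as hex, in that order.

#F0D1EF, #857784

80% tint:
  R: 179 + 60.8 = 239.8 → 240
  G: 25 + 0.8×(255−25) = 25 + 184 = 209 → 209
  B: 174 + 64.8 = 238.8 → 239
  → #F0D1EF
91% tone:
  R: 179 − 46.41 = 132.59 → 133
  G: 25 + 0.91×(128−25) = 25 + 93.73 = 118.73 → 119
  B: 174 + 0.91×(128−174) = 174 − 41.86 = 132.14 → 132
  → #857784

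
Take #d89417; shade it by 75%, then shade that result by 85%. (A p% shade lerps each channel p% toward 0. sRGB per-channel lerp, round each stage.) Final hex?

#d89417 is rgb(216, 148, 23).
A 75% shade moves each channel 75% toward 0:
  R: 216 − 162 = 54 → 54
  G: 148 + 0.75×(0−148) = 148 − 111 = 37 → 37
  B: 23 − 17.25 = 5.75 → 6
After the shade: rgb(54, 37, 6) = #362506.
Per channel, c → c + 0.85(0 − c):
  R: 54 + 0.85×(0−54) = 54 − 45.9 = 8.1 → 8
  G: 37 + 0.85×(0−37) = 37 − 31.45 = 5.55 → 6
  B: 6 + 0.85×(0−6) = 6 − 5.1 = 0.9 → 1
rgb(8, 6, 1) = #080601.

#080601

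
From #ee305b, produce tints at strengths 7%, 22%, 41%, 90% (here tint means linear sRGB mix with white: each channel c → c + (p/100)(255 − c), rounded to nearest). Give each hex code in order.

#ee305b is rgb(238, 48, 91).
7%: (238 + 1.19 = 239.19→239, 48 + 14.49 = 62.49→62, 91 + 11.48 = 102.48→102) → #ef3e66
22%: (238 + 3.74 = 241.74→242, 48 + 45.54 = 93.54→94, 91 + 36.08 = 127.08→127) → #f25e7f
41%: (238 + 6.97 = 244.97→245, 48 + 84.87 = 132.87→133, 91 + 67.24 = 158.24→158) → #f5859e
90%: (238 + 15.3 = 253.3→253, 48 + 186.3 = 234.3→234, 91 + 147.6 = 238.6→239) → #fdeaef

#ef3e66, #f25e7f, #f5859e, #fdeaef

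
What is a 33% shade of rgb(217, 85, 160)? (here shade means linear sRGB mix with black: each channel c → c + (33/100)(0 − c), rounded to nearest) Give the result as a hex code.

Per channel, c → c + 0.33(0 − c):
  R: 217 + 0.33×(0−217) = 217 − 71.61 = 145.39 → 145
  G: 85 + 0.33×(0−85) = 85 − 28.05 = 56.95 → 57
  B: 160 + 0.33×(0−160) = 160 − 52.8 = 107.2 → 107
rgb(145, 57, 107) = #91396b.

#91396b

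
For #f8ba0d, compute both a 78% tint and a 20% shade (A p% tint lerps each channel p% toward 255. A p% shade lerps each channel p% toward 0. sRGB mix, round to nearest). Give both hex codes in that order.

#f8ba0d is rgb(248, 186, 13).
78% tint:
  R: 248 + 5.46 = 253.46 → 253
  G: 186 + 0.78×(255−186) = 186 + 53.82 = 239.82 → 240
  B: 13 + 0.78×(255−13) = 13 + 188.76 = 201.76 → 202
  → #fdf0ca
20% shade:
  R: 248 + 0.2×(0−248) = 248 − 49.6 = 198.4 → 198
  G: 186 − 37.2 = 148.8 → 149
  B: 13 − 2.6 = 10.4 → 10
  → #c6950a

#fdf0ca, #c6950a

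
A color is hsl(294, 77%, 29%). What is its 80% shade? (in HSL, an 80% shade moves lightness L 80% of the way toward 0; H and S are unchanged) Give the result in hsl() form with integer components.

L moves 80% from 29 toward 0: 29 − 23.2 = 5.8 → 6.
H and S are unchanged.

hsl(294, 77%, 6%)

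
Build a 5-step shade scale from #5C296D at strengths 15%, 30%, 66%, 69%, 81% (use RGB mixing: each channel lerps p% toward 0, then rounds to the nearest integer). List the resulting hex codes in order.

#5C296D is rgb(92, 41, 109).
15%: (92 − 13.8 = 78.2→78, 41 − 6.15 = 34.85→35, 109 − 16.35 = 92.65→93) → #4E235D
30%: (92 − 27.6 = 64.4→64, 41 − 12.3 = 28.7→29, 109 − 32.7 = 76.3→76) → #401D4C
66%: (92 − 60.72 = 31.28→31, 41 − 27.06 = 13.94→14, 109 − 71.94 = 37.06→37) → #1F0E25
69%: (92 − 63.48 = 28.52→29, 41 − 28.29 = 12.71→13, 109 − 75.21 = 33.79→34) → #1D0D22
81%: (92 − 74.52 = 17.48→17, 41 − 33.21 = 7.79→8, 109 − 88.29 = 20.71→21) → #110815

#4E235D, #401D4C, #1F0E25, #1D0D22, #110815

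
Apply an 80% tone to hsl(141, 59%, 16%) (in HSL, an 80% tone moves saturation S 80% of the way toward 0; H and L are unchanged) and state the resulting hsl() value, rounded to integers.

S moves 80% from 59 toward 0: 59 − 47.2 = 11.8 → 12.
H and L are unchanged.

hsl(141, 12%, 16%)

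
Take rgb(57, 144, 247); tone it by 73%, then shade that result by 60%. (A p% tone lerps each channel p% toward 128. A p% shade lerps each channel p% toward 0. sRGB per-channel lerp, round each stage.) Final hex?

Per channel, c → c + 0.73(128 − c):
  R: 57 + 0.73×(128−57) = 57 + 51.83 = 108.83 → 109
  G: 144 + 0.73×(128−144) = 144 − 11.68 = 132.32 → 132
  B: 247 − 86.87 = 160.13 → 160
After the tone: rgb(109, 132, 160) = #6d84a0.
Lerp each channel 60% toward 0:
  R: 109 + 0.6×(0−109) = 109 − 65.4 = 43.6 → 44
  G: 132 + 0.6×(0−132) = 132 − 79.2 = 52.8 → 53
  B: 160 + 0.6×(0−160) = 160 − 96 = 64 → 64
rgb(44, 53, 64) = #2c3540.

#2c3540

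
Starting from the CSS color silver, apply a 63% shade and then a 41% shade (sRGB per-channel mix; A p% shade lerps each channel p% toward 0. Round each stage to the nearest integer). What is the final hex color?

#2a2a2a

CSS silver is rgb(192, 192, 192).
Lerp each channel 63% toward 0:
  R: 192 − 120.96 = 71.04 → 71
  G: 192 + 0.63×(0−192) = 192 − 120.96 = 71.04 → 71
  B: 192 + 0.63×(0−192) = 192 − 120.96 = 71.04 → 71
After the shade: rgb(71, 71, 71) = #474747.
Lerp each channel 41% toward 0:
  R: 71 − 29.11 = 41.89 → 42
  G: 71 − 29.11 = 41.89 → 42
  B: 71 + 0.41×(0−71) = 71 − 29.11 = 41.89 → 42
rgb(42, 42, 42) = #2a2a2a.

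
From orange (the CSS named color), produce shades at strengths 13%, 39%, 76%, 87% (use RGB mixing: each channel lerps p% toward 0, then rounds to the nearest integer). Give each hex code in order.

CSS orange is rgb(255, 165, 0).
13%: (255 − 33.15 = 221.85→222, 165 − 21.45 = 143.55→144, 0→0) → #DE9000
39%: (255 − 99.45 = 155.55→156, 165 − 64.35 = 100.65→101, 0→0) → #9C6500
76%: (255 − 193.8 = 61.2→61, 165 − 125.4 = 39.6→40, 0→0) → #3D2800
87%: (255 − 221.85 = 33.15→33, 165 − 143.55 = 21.45→21, 0→0) → #211500

#DE9000, #9C6500, #3D2800, #211500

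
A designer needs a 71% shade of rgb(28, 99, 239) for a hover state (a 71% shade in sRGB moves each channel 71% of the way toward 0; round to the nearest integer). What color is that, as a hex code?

#081d45

A 71% shade moves each channel 71% toward 0:
  R: 28 − 19.88 = 8.12 → 8
  G: 99 + 0.71×(0−99) = 99 − 70.29 = 28.71 → 29
  B: 239 + 0.71×(0−239) = 239 − 169.69 = 69.31 → 69
rgb(8, 29, 69) = #081d45.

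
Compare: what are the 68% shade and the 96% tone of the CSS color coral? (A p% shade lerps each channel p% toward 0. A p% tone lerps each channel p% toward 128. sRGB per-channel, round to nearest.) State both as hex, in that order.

#52291a, #85807e

CSS coral is rgb(255, 127, 80).
68% shade:
  R: 255 + 0.68×(0−255) = 255 − 173.4 = 81.6 → 82
  G: 127 + 0.68×(0−127) = 127 − 86.36 = 40.64 → 41
  B: 80 − 54.4 = 25.6 → 26
  → #52291a
96% tone:
  R: 255 + 0.96×(128−255) = 255 − 121.92 = 133.08 → 133
  G: 127 + 0.96×(128−127) = 127 + 0.96 = 127.96 → 128
  B: 80 + 0.96×(128−80) = 80 + 46.08 = 126.08 → 126
  → #85807e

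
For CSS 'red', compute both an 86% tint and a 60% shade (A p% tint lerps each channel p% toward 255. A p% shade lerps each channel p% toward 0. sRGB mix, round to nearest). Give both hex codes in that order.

#ffdbdb, #660000

CSS red is rgb(255, 0, 0).
86% tint:
  R: 255 + 0 = 255 → 255
  G: 0 + 0.86×(255−0) = 0 + 219.3 = 219.3 → 219
  B: 0 + 219.3 = 219.3 → 219
  → #ffdbdb
60% shade:
  R: 255 − 153 = 102 → 102
  G: 0 + 0.6×(0−0) = 0 + 0 = 0 → 0
  B: 0 + 0 = 0 → 0
  → #660000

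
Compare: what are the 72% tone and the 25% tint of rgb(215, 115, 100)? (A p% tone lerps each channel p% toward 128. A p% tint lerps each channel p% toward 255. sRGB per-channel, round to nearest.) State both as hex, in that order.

#987C78, #E1968B

72% tone:
  R: 215 + 0.72×(128−215) = 215 − 62.64 = 152.36 → 152
  G: 115 + 0.72×(128−115) = 115 + 9.36 = 124.36 → 124
  B: 100 + 0.72×(128−100) = 100 + 20.16 = 120.16 → 120
  → #987C78
25% tint:
  R: 215 + 0.25×(255−215) = 215 + 10 = 225 → 225
  G: 115 + 35 = 150 → 150
  B: 100 + 0.25×(255−100) = 100 + 38.75 = 138.75 → 139
  → #E1968B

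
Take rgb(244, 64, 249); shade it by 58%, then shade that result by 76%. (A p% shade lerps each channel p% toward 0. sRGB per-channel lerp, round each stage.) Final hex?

#180619

Per channel, c → c + 0.58(0 − c):
  R: 244 + 0.58×(0−244) = 244 − 141.52 = 102.48 → 102
  G: 64 + 0.58×(0−64) = 64 − 37.12 = 26.88 → 27
  B: 249 − 144.42 = 104.58 → 105
After the shade: rgb(102, 27, 105) = #661B69.
Lerp each channel 76% toward 0:
  R: 102 − 77.52 = 24.48 → 24
  G: 27 + 0.76×(0−27) = 27 − 20.52 = 6.48 → 6
  B: 105 − 79.8 = 25.2 → 25
rgb(24, 6, 25) = #180619.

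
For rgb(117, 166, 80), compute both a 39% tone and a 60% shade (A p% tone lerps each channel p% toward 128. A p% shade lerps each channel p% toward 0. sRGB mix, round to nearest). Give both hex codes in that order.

#799763, #2F4220

39% tone:
  R: 117 + 4.29 = 121.29 → 121
  G: 166 − 14.82 = 151.18 → 151
  B: 80 + 0.39×(128−80) = 80 + 18.72 = 98.72 → 99
  → #799763
60% shade:
  R: 117 + 0.6×(0−117) = 117 − 70.2 = 46.8 → 47
  G: 166 + 0.6×(0−166) = 166 − 99.6 = 66.4 → 66
  B: 80 − 48 = 32 → 32
  → #2F4220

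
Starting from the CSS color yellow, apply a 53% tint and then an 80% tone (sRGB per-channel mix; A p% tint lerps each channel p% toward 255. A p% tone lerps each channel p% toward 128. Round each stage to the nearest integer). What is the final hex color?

CSS yellow is rgb(255, 255, 0).
Per channel, c → c + 0.53(255 − c):
  R: 255 + 0 = 255 → 255
  G: 255 + 0 = 255 → 255
  B: 0 + 0.53×(255−0) = 0 + 135.15 = 135.15 → 135
After the tint: rgb(255, 255, 135) = #FFFF87.
An 80% tone moves each channel 80% toward 128:
  R: 255 − 101.6 = 153.4 → 153
  G: 255 + 0.8×(128−255) = 255 − 101.6 = 153.4 → 153
  B: 135 + 0.8×(128−135) = 135 − 5.6 = 129.4 → 129
rgb(153, 153, 129) = #999981.

#999981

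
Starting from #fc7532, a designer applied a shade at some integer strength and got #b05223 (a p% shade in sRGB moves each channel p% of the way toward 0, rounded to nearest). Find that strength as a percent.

30%

#fc7532 is rgb(252, 117, 50); #b05223 is rgb(176, 82, 35).
On the R channel (widest range): 176 ≈ 252 + (p/100)(0 − 252), so p ≈ 100×(176 − 252)/(0 − 252) = -7600/-252 = 30.16.
p = 30 reproduces all three channels after rounding.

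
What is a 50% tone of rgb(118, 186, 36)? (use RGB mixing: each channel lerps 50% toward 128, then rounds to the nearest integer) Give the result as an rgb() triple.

Lerp each channel 50% toward 128:
  R: 118 + 5 = 123 → 123
  G: 186 − 29 = 157 → 157
  B: 36 + 46 = 82 → 82

rgb(123, 157, 82)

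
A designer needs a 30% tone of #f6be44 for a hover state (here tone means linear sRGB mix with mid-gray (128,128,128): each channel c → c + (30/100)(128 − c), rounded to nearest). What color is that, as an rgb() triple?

#f6be44 is rgb(246, 190, 68).
Per channel, c → c + 0.3(128 − c):
  R: 246 + 0.3×(128−246) = 246 − 35.4 = 210.6 → 211
  G: 190 + 0.3×(128−190) = 190 − 18.6 = 171.4 → 171
  B: 68 + 18 = 86 → 86

rgb(211, 171, 86)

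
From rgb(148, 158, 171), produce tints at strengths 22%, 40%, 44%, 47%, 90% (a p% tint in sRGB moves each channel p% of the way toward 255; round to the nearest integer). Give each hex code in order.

22%: (148 + 23.54 = 171.54→172, 158 + 21.34 = 179.34→179, 171 + 18.48 = 189.48→189) → #acb3bd
40%: (148 + 42.8 = 190.8→191, 158 + 38.8 = 196.8→197, 171 + 33.6 = 204.6→205) → #bfc5cd
44%: (148 + 47.08 = 195.08→195, 158 + 42.68 = 200.68→201, 171 + 36.96 = 207.96→208) → #c3c9d0
47%: (148 + 50.29 = 198.29→198, 158 + 45.59 = 203.59→204, 171 + 39.48 = 210.48→210) → #c6ccd2
90%: (148 + 96.3 = 244.3→244, 158 + 87.3 = 245.3→245, 171 + 75.6 = 246.6→247) → #f4f5f7

#acb3bd, #bfc5cd, #c3c9d0, #c6ccd2, #f4f5f7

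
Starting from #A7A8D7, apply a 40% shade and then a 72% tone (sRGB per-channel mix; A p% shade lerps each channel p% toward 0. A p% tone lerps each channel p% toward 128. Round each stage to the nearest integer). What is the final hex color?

#787880

#A7A8D7 is rgb(167, 168, 215).
Lerp each channel 40% toward 0:
  R: 167 − 66.8 = 100.2 → 100
  G: 168 + 0.4×(0−168) = 168 − 67.2 = 100.8 → 101
  B: 215 + 0.4×(0−215) = 215 − 86 = 129 → 129
After the shade: rgb(100, 101, 129) = #646581.
Per channel, c → c + 0.72(128 − c):
  R: 100 + 20.16 = 120.16 → 120
  G: 101 + 0.72×(128−101) = 101 + 19.44 = 120.44 → 120
  B: 129 − 0.72 = 128.28 → 128
rgb(120, 120, 128) = #787880.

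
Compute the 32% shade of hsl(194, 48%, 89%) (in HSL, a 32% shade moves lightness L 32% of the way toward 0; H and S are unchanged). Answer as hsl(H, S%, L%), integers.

L moves 32% from 89 toward 0: 89 − 28.48 = 60.52 → 61.
H and S are unchanged.

hsl(194, 48%, 61%)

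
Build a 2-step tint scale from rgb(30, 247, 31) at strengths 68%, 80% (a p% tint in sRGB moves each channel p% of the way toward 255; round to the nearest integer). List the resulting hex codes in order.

68%: (30 + 153 = 183→183, 247 + 5.44 = 252.44→252, 31 + 152.32 = 183.32→183) → #B7FCB7
80%: (30 + 180 = 210→210, 247 + 6.4 = 253.4→253, 31 + 179.2 = 210.2→210) → #D2FDD2

#B7FCB7, #D2FDD2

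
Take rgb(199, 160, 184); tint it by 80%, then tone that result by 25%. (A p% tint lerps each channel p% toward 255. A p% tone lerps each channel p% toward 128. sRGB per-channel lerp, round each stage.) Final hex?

An 80% tint moves each channel 80% toward 255:
  R: 199 + 0.8×(255−199) = 199 + 44.8 = 243.8 → 244
  G: 160 + 76 = 236 → 236
  B: 184 + 0.8×(255−184) = 184 + 56.8 = 240.8 → 241
After the tint: rgb(244, 236, 241) = #f4ecf1.
Lerp each channel 25% toward 128:
  R: 244 + 0.25×(128−244) = 244 − 29 = 215 → 215
  G: 236 + 0.25×(128−236) = 236 − 27 = 209 → 209
  B: 241 − 28.25 = 212.75 → 213
rgb(215, 209, 213) = #d7d1d5.

#d7d1d5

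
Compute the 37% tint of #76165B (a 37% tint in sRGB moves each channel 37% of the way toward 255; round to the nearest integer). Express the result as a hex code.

#76165B is rgb(118, 22, 91).
Per channel, c → c + 0.37(255 − c):
  R: 118 + 0.37×(255−118) = 118 + 50.69 = 168.69 → 169
  G: 22 + 0.37×(255−22) = 22 + 86.21 = 108.21 → 108
  B: 91 + 60.68 = 151.68 → 152
rgb(169, 108, 152) = #A96C98.

#A96C98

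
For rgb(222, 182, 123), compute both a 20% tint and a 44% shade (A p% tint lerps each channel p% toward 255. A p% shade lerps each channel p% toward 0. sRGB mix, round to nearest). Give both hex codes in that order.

#E5C595, #7C6645

20% tint:
  R: 222 + 0.2×(255−222) = 222 + 6.6 = 228.6 → 229
  G: 182 + 0.2×(255−182) = 182 + 14.6 = 196.6 → 197
  B: 123 + 26.4 = 149.4 → 149
  → #E5C595
44% shade:
  R: 222 − 97.68 = 124.32 → 124
  G: 182 − 80.08 = 101.92 → 102
  B: 123 − 54.12 = 68.88 → 69
  → #7C6645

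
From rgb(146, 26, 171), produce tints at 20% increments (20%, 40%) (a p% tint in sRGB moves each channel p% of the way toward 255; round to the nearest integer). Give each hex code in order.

#a848bc, #be76cd

20%: (146 + 21.8 = 167.8→168, 26 + 45.8 = 71.8→72, 171 + 16.8 = 187.8→188) → #a848bc
40%: (146 + 43.6 = 189.6→190, 26 + 91.6 = 117.6→118, 171 + 33.6 = 204.6→205) → #be76cd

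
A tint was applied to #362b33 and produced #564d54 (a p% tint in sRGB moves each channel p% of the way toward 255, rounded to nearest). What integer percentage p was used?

#362b33 is rgb(54, 43, 51); #564d54 is rgb(86, 77, 84).
On the G channel (widest range): 77 ≈ 43 + (p/100)(255 − 43), so p ≈ 100×(77 − 43)/(255 − 43) = 3400/212 = 16.04.
p = 16 reproduces all three channels after rounding.

16%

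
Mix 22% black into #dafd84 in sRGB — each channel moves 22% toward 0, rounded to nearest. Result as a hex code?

#dafd84 is rgb(218, 253, 132).
Lerp each channel 22% toward 0:
  R: 218 + 0.22×(0−218) = 218 − 47.96 = 170.04 → 170
  G: 253 − 55.66 = 197.34 → 197
  B: 132 + 0.22×(0−132) = 132 − 29.04 = 102.96 → 103
rgb(170, 197, 103) = #aac567.

#aac567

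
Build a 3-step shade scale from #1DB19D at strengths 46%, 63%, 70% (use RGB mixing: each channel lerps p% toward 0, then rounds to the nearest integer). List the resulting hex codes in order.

#106055, #0B413A, #09352F

#1DB19D is rgb(29, 177, 157).
46%: (29 − 13.34 = 15.66→16, 177 − 81.42 = 95.58→96, 157 − 72.22 = 84.78→85) → #106055
63%: (29 − 18.27 = 10.73→11, 177 − 111.51 = 65.49→65, 157 − 98.91 = 58.09→58) → #0B413A
70%: (29 − 20.3 = 8.7→9, 177 − 123.9 = 53.1→53, 157 − 109.9 = 47.1→47) → #09352F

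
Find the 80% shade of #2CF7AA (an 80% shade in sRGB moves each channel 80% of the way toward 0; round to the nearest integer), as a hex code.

#093122

#2CF7AA is rgb(44, 247, 170).
Lerp each channel 80% toward 0:
  R: 44 + 0.8×(0−44) = 44 − 35.2 = 8.8 → 9
  G: 247 − 197.6 = 49.4 → 49
  B: 170 + 0.8×(0−170) = 170 − 136 = 34 → 34
rgb(9, 49, 34) = #093122.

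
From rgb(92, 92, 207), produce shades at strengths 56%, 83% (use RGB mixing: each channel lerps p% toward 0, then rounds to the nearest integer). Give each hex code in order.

56%: (92 − 51.52 = 40.48→40, 92 − 51.52 = 40.48→40, 207 − 115.92 = 91.08→91) → #28285b
83%: (92 − 76.36 = 15.64→16, 92 − 76.36 = 15.64→16, 207 − 171.81 = 35.19→35) → #101023

#28285b, #101023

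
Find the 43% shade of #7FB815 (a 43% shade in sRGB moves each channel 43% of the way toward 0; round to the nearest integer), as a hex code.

#7FB815 is rgb(127, 184, 21).
Per channel, c → c + 0.43(0 − c):
  R: 127 + 0.43×(0−127) = 127 − 54.61 = 72.39 → 72
  G: 184 + 0.43×(0−184) = 184 − 79.12 = 104.88 → 105
  B: 21 + 0.43×(0−21) = 21 − 9.03 = 11.97 → 12
rgb(72, 105, 12) = #48690C.

#48690C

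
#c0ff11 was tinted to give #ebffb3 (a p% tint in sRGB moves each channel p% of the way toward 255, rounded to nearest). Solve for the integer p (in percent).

#c0ff11 is rgb(192, 255, 17); #ebffb3 is rgb(235, 255, 179).
On the B channel (widest range): 179 ≈ 17 + (p/100)(255 − 17), so p ≈ 100×(179 − 17)/(255 − 17) = 16200/238 = 68.07.
p = 68 reproduces all three channels after rounding.

68%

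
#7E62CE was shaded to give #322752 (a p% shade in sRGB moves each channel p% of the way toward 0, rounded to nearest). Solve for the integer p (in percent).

#7E62CE is rgb(126, 98, 206); #322752 is rgb(50, 39, 82).
On the B channel (widest range): 82 ≈ 206 + (p/100)(0 − 206), so p ≈ 100×(82 − 206)/(0 − 206) = -12400/-206 = 60.19.
p = 60 reproduces all three channels after rounding.

60%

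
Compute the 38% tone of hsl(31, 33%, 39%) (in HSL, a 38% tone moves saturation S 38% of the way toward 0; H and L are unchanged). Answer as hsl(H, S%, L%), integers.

hsl(31, 20%, 39%)

S moves 38% from 33 toward 0: 33 − 12.54 = 20.46 → 20.
H and L are unchanged.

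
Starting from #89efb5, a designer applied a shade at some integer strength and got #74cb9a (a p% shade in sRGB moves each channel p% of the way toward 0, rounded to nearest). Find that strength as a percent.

#89efb5 is rgb(137, 239, 181); #74cb9a is rgb(116, 203, 154).
On the G channel (widest range): 203 ≈ 239 + (p/100)(0 − 239), so p ≈ 100×(203 − 239)/(0 − 239) = -3600/-239 = 15.06.
p = 15 reproduces all three channels after rounding.

15%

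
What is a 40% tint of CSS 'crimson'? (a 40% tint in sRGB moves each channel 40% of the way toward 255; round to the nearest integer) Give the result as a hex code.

CSS crimson is rgb(220, 20, 60).
A 40% tint moves each channel 40% toward 255:
  R: 220 + 14 = 234 → 234
  G: 20 + 94 = 114 → 114
  B: 60 + 78 = 138 → 138
rgb(234, 114, 138) = #ea728a.

#ea728a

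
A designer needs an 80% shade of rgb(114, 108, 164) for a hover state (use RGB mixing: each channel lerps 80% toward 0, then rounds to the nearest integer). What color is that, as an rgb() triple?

An 80% shade moves each channel 80% toward 0:
  R: 114 + 0.8×(0−114) = 114 − 91.2 = 22.8 → 23
  G: 108 − 86.4 = 21.6 → 22
  B: 164 + 0.8×(0−164) = 164 − 131.2 = 32.8 → 33

rgb(23, 22, 33)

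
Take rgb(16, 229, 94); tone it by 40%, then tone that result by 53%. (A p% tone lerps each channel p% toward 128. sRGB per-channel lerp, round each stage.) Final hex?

#619D77

Per channel, c → c + 0.4(128 − c):
  R: 16 + 44.8 = 60.8 → 61
  G: 229 + 0.4×(128−229) = 229 − 40.4 = 188.6 → 189
  B: 94 + 0.4×(128−94) = 94 + 13.6 = 107.6 → 108
After the tone: rgb(61, 189, 108) = #3DBD6C.
Lerp each channel 53% toward 128:
  R: 61 + 0.53×(128−61) = 61 + 35.51 = 96.51 → 97
  G: 189 + 0.53×(128−189) = 189 − 32.33 = 156.67 → 157
  B: 108 + 10.6 = 118.6 → 119
rgb(97, 157, 119) = #619D77.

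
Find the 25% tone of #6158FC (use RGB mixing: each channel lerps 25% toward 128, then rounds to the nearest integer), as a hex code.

#6962DD

#6158FC is rgb(97, 88, 252).
A 25% tone moves each channel 25% toward 128:
  R: 97 + 0.25×(128−97) = 97 + 7.75 = 104.75 → 105
  G: 88 + 0.25×(128−88) = 88 + 10 = 98 → 98
  B: 252 + 0.25×(128−252) = 252 − 31 = 221 → 221
rgb(105, 98, 221) = #6962DD.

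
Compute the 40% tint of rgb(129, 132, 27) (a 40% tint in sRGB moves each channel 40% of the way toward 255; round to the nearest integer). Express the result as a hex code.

Per channel, c → c + 0.4(255 − c):
  R: 129 + 0.4×(255−129) = 129 + 50.4 = 179.4 → 179
  G: 132 + 0.4×(255−132) = 132 + 49.2 = 181.2 → 181
  B: 27 + 0.4×(255−27) = 27 + 91.2 = 118.2 → 118
rgb(179, 181, 118) = #b3b576.

#b3b576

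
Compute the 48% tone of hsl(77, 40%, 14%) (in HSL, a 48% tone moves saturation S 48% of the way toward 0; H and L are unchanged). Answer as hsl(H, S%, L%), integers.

S moves 48% from 40 toward 0: 40 − 19.2 = 20.8 → 21.
H and L are unchanged.

hsl(77, 21%, 14%)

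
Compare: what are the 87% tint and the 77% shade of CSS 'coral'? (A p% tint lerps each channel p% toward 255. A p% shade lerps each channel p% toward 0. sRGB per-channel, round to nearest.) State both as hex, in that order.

#FFEEE8, #3B1D12

CSS coral is rgb(255, 127, 80).
87% tint:
  R: 255 + 0.87×(255−255) = 255 + 0 = 255 → 255
  G: 127 + 0.87×(255−127) = 127 + 111.36 = 238.36 → 238
  B: 80 + 152.25 = 232.25 → 232
  → #FFEEE8
77% shade:
  R: 255 + 0.77×(0−255) = 255 − 196.35 = 58.65 → 59
  G: 127 − 97.79 = 29.21 → 29
  B: 80 + 0.77×(0−80) = 80 − 61.6 = 18.4 → 18
  → #3B1D12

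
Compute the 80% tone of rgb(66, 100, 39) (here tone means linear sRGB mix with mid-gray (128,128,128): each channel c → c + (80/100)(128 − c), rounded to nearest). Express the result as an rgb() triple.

Lerp each channel 80% toward 128:
  R: 66 + 0.8×(128−66) = 66 + 49.6 = 115.6 → 116
  G: 100 + 0.8×(128−100) = 100 + 22.4 = 122.4 → 122
  B: 39 + 0.8×(128−39) = 39 + 71.2 = 110.2 → 110

rgb(116, 122, 110)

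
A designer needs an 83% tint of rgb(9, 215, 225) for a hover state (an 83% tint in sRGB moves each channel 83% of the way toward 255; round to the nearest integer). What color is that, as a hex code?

#D5F8FA

An 83% tint moves each channel 83% toward 255:
  R: 9 + 0.83×(255−9) = 9 + 204.18 = 213.18 → 213
  G: 215 + 0.83×(255−215) = 215 + 33.2 = 248.2 → 248
  B: 225 + 0.83×(255−225) = 225 + 24.9 = 249.9 → 250
rgb(213, 248, 250) = #D5F8FA.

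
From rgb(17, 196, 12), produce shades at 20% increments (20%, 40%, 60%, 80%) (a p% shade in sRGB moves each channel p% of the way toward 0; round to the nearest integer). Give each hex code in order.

#0e9d0a, #0a7607, #074e05, #032702

20%: (17 − 3.4 = 13.6→14, 196 − 39.2 = 156.8→157, 12 − 2.4 = 9.6→10) → #0e9d0a
40%: (17 − 6.8 = 10.2→10, 196 − 78.4 = 117.6→118, 12 − 4.8 = 7.2→7) → #0a7607
60%: (17 − 10.2 = 6.8→7, 196 − 117.6 = 78.4→78, 12 − 7.2 = 4.8→5) → #074e05
80%: (17 − 13.6 = 3.4→3, 196 − 156.8 = 39.2→39, 12 − 9.6 = 2.4→2) → #032702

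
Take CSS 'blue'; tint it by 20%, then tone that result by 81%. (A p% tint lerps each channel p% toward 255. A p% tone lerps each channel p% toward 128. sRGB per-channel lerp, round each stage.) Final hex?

CSS blue is rgb(0, 0, 255).
Lerp each channel 20% toward 255:
  R: 0 + 0.2×(255−0) = 0 + 51 = 51 → 51
  G: 0 + 0.2×(255−0) = 0 + 51 = 51 → 51
  B: 255 + 0 = 255 → 255
After the tint: rgb(51, 51, 255) = #3333FF.
An 81% tone moves each channel 81% toward 128:
  R: 51 + 62.37 = 113.37 → 113
  G: 51 + 62.37 = 113.37 → 113
  B: 255 + 0.81×(128−255) = 255 − 102.87 = 152.13 → 152
rgb(113, 113, 152) = #717198.

#717198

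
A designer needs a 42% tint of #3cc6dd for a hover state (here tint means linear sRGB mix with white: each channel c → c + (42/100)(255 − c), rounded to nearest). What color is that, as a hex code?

#8edeeb

#3cc6dd is rgb(60, 198, 221).
Lerp each channel 42% toward 255:
  R: 60 + 81.9 = 141.9 → 142
  G: 198 + 23.94 = 221.94 → 222
  B: 221 + 0.42×(255−221) = 221 + 14.28 = 235.28 → 235
rgb(142, 222, 235) = #8edeeb.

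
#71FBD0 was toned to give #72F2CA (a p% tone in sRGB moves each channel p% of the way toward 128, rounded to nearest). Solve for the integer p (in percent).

#71FBD0 is rgb(113, 251, 208); #72F2CA is rgb(114, 242, 202).
On the G channel (widest range): 242 ≈ 251 + (p/100)(128 − 251), so p ≈ 100×(242 − 251)/(128 − 251) = -900/-123 = 7.32.
p = 7 reproduces all three channels after rounding.

7%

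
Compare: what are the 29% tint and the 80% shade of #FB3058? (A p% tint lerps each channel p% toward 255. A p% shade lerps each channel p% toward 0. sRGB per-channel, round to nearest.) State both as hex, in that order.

#FB3058 is rgb(251, 48, 88).
29% tint:
  R: 251 + 0.29×(255−251) = 251 + 1.16 = 252.16 → 252
  G: 48 + 0.29×(255−48) = 48 + 60.03 = 108.03 → 108
  B: 88 + 0.29×(255−88) = 88 + 48.43 = 136.43 → 136
  → #FC6C88
80% shade:
  R: 251 − 200.8 = 50.2 → 50
  G: 48 − 38.4 = 9.6 → 10
  B: 88 + 0.8×(0−88) = 88 − 70.4 = 17.6 → 18
  → #320A12

#FC6C88, #320A12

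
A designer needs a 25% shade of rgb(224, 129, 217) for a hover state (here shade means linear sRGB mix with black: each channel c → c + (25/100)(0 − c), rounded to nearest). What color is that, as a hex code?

#A861A3

Lerp each channel 25% toward 0:
  R: 224 + 0.25×(0−224) = 224 − 56 = 168 → 168
  G: 129 − 32.25 = 96.75 → 97
  B: 217 + 0.25×(0−217) = 217 − 54.25 = 162.75 → 163
rgb(168, 97, 163) = #A861A3.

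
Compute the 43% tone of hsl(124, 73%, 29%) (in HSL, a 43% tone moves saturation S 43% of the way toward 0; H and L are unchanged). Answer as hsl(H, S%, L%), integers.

S moves 43% from 73 toward 0: 73 − 31.39 = 41.61 → 42.
H and L are unchanged.

hsl(124, 42%, 29%)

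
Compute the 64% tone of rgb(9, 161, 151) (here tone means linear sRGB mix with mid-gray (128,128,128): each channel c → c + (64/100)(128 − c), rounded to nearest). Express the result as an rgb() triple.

A 64% tone moves each channel 64% toward 128:
  R: 9 + 76.16 = 85.16 → 85
  G: 161 − 21.12 = 139.88 → 140
  B: 151 − 14.72 = 136.28 → 136

rgb(85, 140, 136)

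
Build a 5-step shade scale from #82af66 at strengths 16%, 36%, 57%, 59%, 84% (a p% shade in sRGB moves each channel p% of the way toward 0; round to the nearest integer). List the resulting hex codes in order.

#6d9356, #537041, #384b2c, #35482a, #151c10

#82af66 is rgb(130, 175, 102).
16%: (130 − 20.8 = 109.2→109, 175 − 28 = 147→147, 102 − 16.32 = 85.68→86) → #6d9356
36%: (130 − 46.8 = 83.2→83, 175 − 63 = 112→112, 102 − 36.72 = 65.28→65) → #537041
57%: (130 − 74.1 = 55.9→56, 175 − 99.75 = 75.25→75, 102 − 58.14 = 43.86→44) → #384b2c
59%: (130 − 76.7 = 53.3→53, 175 − 103.25 = 71.75→72, 102 − 60.18 = 41.82→42) → #35482a
84%: (130 − 109.2 = 20.8→21, 175 − 147 = 28→28, 102 − 85.68 = 16.32→16) → #151c10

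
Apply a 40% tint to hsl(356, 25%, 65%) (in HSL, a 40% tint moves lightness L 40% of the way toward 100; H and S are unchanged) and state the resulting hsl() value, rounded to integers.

hsl(356, 25%, 79%)

L moves 40% from 65 toward 100: 65 + 14 = 79 → 79.
H and S are unchanged.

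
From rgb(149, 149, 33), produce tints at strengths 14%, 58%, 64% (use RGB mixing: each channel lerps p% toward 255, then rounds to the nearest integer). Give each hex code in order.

14%: (149 + 14.84 = 163.84→164, 149 + 14.84 = 163.84→164, 33 + 31.08 = 64.08→64) → #A4A440
58%: (149 + 61.48 = 210.48→210, 149 + 61.48 = 210.48→210, 33 + 128.76 = 161.76→162) → #D2D2A2
64%: (149 + 67.84 = 216.84→217, 149 + 67.84 = 216.84→217, 33 + 142.08 = 175.08→175) → #D9D9AF

#A4A440, #D2D2A2, #D9D9AF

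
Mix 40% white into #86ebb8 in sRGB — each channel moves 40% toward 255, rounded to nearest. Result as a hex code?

#b6f3d4

#86ebb8 is rgb(134, 235, 184).
Lerp each channel 40% toward 255:
  R: 134 + 48.4 = 182.4 → 182
  G: 235 + 0.4×(255−235) = 235 + 8 = 243 → 243
  B: 184 + 28.4 = 212.4 → 212
rgb(182, 243, 212) = #b6f3d4.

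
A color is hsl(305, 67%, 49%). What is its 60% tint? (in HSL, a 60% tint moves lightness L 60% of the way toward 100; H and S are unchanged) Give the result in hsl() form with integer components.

hsl(305, 67%, 80%)

L moves 60% from 49 toward 100: 49 + 30.6 = 79.6 → 80.
H and S are unchanged.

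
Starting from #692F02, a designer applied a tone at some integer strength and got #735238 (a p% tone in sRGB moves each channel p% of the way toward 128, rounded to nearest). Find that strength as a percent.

43%

#692F02 is rgb(105, 47, 2); #735238 is rgb(115, 82, 56).
On the B channel (widest range): 56 ≈ 2 + (p/100)(128 − 2), so p ≈ 100×(56 − 2)/(128 − 2) = 5400/126 = 42.86.
p = 43 reproduces all three channels after rounding.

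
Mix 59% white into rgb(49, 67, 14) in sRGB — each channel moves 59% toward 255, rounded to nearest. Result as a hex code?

A 59% tint moves each channel 59% toward 255:
  R: 49 + 121.54 = 170.54 → 171
  G: 67 + 110.92 = 177.92 → 178
  B: 14 + 142.19 = 156.19 → 156
rgb(171, 178, 156) = #ABB29C.

#ABB29C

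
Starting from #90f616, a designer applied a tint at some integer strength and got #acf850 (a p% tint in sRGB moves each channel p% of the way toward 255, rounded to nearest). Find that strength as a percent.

#90f616 is rgb(144, 246, 22); #acf850 is rgb(172, 248, 80).
On the B channel (widest range): 80 ≈ 22 + (p/100)(255 − 22), so p ≈ 100×(80 − 22)/(255 − 22) = 5800/233 = 24.89.
p = 25 reproduces all three channels after rounding.

25%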